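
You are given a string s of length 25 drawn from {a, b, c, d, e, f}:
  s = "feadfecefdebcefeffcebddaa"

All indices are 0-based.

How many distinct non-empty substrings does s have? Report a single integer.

sorted suffixes:
  #0 SA[0]=24  'a'
  #1 SA[1]=23  'aa'
  #2 SA[2]=2  'adfecefdebcefeffcebddaa'
  #3 SA[3]=11  'bcefeffcebddaa'
  #4 SA[4]=20  'bddaa'
  #5 SA[5]=18  'cebddaa'
  #6 SA[6]=6  'cefdebcefeffcebddaa'
  #7 SA[7]=12  'cefeffcebddaa'
  #8 SA[8]=22  'daa'
  #9 SA[9]=21  'ddaa'
  #10 SA[10]=9  'debcefeffcebddaa'
  #11 SA[11]=3  'dfecefdebcefeffcebddaa'
  #12 SA[12]=1  'eadfecefdebcefeffcebddaa'
  #13 SA[13]=10  'ebcefeffcebddaa'
  #14 SA[14]=19  'ebddaa'
  #15 SA[15]=5  'ecefdebcefeffcebddaa'
  #16 SA[16]=7  'efdebcefeffcebddaa'
  #17 SA[17]=13  'efeffcebddaa'
  #18 SA[18]=15  'effcebddaa'
  #19 SA[19]=17  'fcebddaa'
  #20 SA[20]=8  'fdebcefeffcebddaa'
  #21 SA[21]=0  'feadfecefdebcefeffcebddaa'
  #22 SA[22]=4  'fecefdebcefeffcebddaa'
  #23 SA[23]=14  'feffcebddaa'
  #24 SA[24]=16  'ffcebddaa'

SA = [24, 23, 2, 11, 20, 18, 6, 12, 22, 21, 9, 3, 1, 10, 19, 5, 7, 13, 15, 17, 8, 0, 4, 14, 16]
i: (SA[i-1],SA[i]) lcp shared
  1: (24,23) 1 'a'
  2: (23,2) 1 'a'
  3: (2,11) 0 ''
  4: (11,20) 1 'b'
  5: (20,18) 0 ''
  6: (18,6) 2 'ce'
  7: (6,12) 3 'cef'
  8: (12,22) 0 ''
  9: (22,21) 1 'd'
  10: (21,9) 1 'd'
  11: (9,3) 1 'd'
  12: (3,1) 0 ''
  13: (1,10) 1 'e'
  14: (10,19) 2 'eb'
  15: (19,5) 1 'e'
  16: (5,7) 1 'e'
  17: (7,13) 2 'ef'
  18: (13,15) 2 'ef'
  19: (15,17) 0 ''
  20: (17,8) 1 'f'
  21: (8,0) 1 'f'
  22: (0,4) 2 'fe'
  23: (4,14) 2 'fe'
  24: (14,16) 1 'f'

n(n+1)/2 = 25·26/2 = 325
Σ LCP = 0 + 1 + 1 + 0 + 1 + 0 + 2 + 3 + 0 + 1 + 1 + 1 + 0 + 1 + 2 + 1 + 1 + 2 + 2 + 0 + 1 + 1 + 2 + 2 + 1 = 27
distinct = 325 − 27 = 298

298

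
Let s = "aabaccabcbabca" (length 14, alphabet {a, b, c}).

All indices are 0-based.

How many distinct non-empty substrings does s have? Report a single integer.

rank→(start, suffix):
  0 → (13, 'a')
  1 → (0, 'aabaccabcbabca')
  2 → (1, 'abaccabcbabca')
  3 → (10, 'abca')
  4 → (6, 'abcbabca')
  5 → (3, 'accabcbabca')
  6 → (9, 'babca')
  7 → (2, 'baccabcbabca')
  8 → (11, 'bca')
  9 → (7, 'bcbabca')
  10 → (12, 'ca')
  11 → (5, 'cabcbabca')
  12 → (8, 'cbabca')
  13 → (4, 'ccabcbabca')

SA = [13, 0, 1, 10, 6, 3, 9, 2, 11, 7, 12, 5, 8, 4]
[i] adj suffixes → lcp
  [1] 13/0 → 1 ('a')
  [2] 0/1 → 1 ('a')
  [3] 1/10 → 2 ('ab')
  [4] 10/6 → 3 ('abc')
  [5] 6/3 → 1 ('a')
  [6] 3/9 → 0 ('')
  [7] 9/2 → 2 ('ba')
  [8] 2/11 → 1 ('b')
  [9] 11/7 → 2 ('bc')
  [10] 7/12 → 0 ('')
  [11] 12/5 → 2 ('ca')
  [12] 5/8 → 1 ('c')
  [13] 8/4 → 1 ('c')

n(n+1)/2 = 14·15/2 = 105
Σ LCP = 0 + 1 + 1 + 2 + 3 + 1 + 0 + 2 + 1 + 2 + 0 + 2 + 1 + 1 = 17
distinct = 105 − 17 = 88

88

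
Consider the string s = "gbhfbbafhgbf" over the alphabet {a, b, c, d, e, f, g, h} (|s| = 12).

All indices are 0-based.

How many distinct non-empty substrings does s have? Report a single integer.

70

sorted suffixes:
  #0 SA[0]=6  'afhgbf'
  #1 SA[1]=5  'bafhgbf'
  #2 SA[2]=4  'bbafhgbf'
  #3 SA[3]=10  'bf'
  #4 SA[4]=1  'bhfbbafhgbf'
  #5 SA[5]=11  'f'
  #6 SA[6]=3  'fbbafhgbf'
  #7 SA[7]=7  'fhgbf'
  #8 SA[8]=9  'gbf'
  #9 SA[9]=0  'gbhfbbafhgbf'
  #10 SA[10]=2  'hfbbafhgbf'
  #11 SA[11]=8  'hgbf'

SA = [6, 5, 4, 10, 1, 11, 3, 7, 9, 0, 2, 8]
i: (SA[i-1],SA[i]) lcp shared
  1: (6,5) 0 ''
  2: (5,4) 1 'b'
  3: (4,10) 1 'b'
  4: (10,1) 1 'b'
  5: (1,11) 0 ''
  6: (11,3) 1 'f'
  7: (3,7) 1 'f'
  8: (7,9) 0 ''
  9: (9,0) 2 'gb'
  10: (0,2) 0 ''
  11: (2,8) 1 'h'

n(n+1)/2 = 12·13/2 = 78
Σ LCP = 0 + 0 + 1 + 1 + 1 + 0 + 1 + 1 + 0 + 2 + 0 + 1 = 8
distinct = 78 − 8 = 70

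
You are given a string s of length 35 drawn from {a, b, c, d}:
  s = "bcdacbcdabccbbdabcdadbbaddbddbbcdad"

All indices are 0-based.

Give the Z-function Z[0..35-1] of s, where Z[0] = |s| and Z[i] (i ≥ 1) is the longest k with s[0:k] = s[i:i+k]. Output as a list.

[35, 0, 0, 0, 0, 4, 0, 0, 0, 2, 0, 0, 1, 1, 0, 0, 4, 0, 0, 0, 0, 1, 1, 0, 0, 0, 1, 0, 0, 1, 4, 0, 0, 0, 0]

Z[0]=35
i=1: outside box; Z[1]=0
i=2: outside box; Z[2]=0
i=3: outside box; Z[3]=0
i=4: outside box; Z[4]=0
i=5: outside box; Z[5]=4 grow→box=[5,9)
i=6: min(r-i=3, Z[1]=0)=0; Z[6]=0
i=7: min(r-i=2, Z[2]=0)=0; Z[7]=0
i=8: min(r-i=1, Z[3]=0)=0; Z[8]=0
i=9: outside box; Z[9]=2 grow→box=[9,11)
i=10: min(r-i=1, Z[1]=0)=0; Z[10]=0
i=11: outside box; Z[11]=0
i=12: outside box; Z[12]=1 grow→box=[12,13)
i=13: outside box; Z[13]=1 grow→box=[13,14)
i=14: outside box; Z[14]=0
i=15: outside box; Z[15]=0
i=16: outside box; Z[16]=4 grow→box=[16,20)
i=17: min(r-i=3, Z[1]=0)=0; Z[17]=0
i=18: min(r-i=2, Z[2]=0)=0; Z[18]=0
i=19: min(r-i=1, Z[3]=0)=0; Z[19]=0
i=20: outside box; Z[20]=0
i=21: outside box; Z[21]=1 grow→box=[21,22)
i=22: outside box; Z[22]=1 grow→box=[22,23)
i=23: outside box; Z[23]=0
i=24: outside box; Z[24]=0
i=25: outside box; Z[25]=0
i=26: outside box; Z[26]=1 grow→box=[26,27)
i=27: outside box; Z[27]=0
i=28: outside box; Z[28]=0
i=29: outside box; Z[29]=1 grow→box=[29,30)
i=30: outside box; Z[30]=4 grow→box=[30,34)
i=31: min(r-i=3, Z[1]=0)=0; Z[31]=0
i=32: min(r-i=2, Z[2]=0)=0; Z[32]=0
i=33: min(r-i=1, Z[3]=0)=0; Z[33]=0
i=34: outside box; Z[34]=0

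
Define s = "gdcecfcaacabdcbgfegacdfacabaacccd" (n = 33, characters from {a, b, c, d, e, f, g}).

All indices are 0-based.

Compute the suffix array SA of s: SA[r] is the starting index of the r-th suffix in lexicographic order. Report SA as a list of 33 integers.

[7, 27, 25, 10, 23, 8, 28, 19, 26, 11, 14, 6, 24, 9, 13, 29, 30, 31, 20, 2, 4, 32, 12, 1, 21, 3, 17, 22, 5, 16, 18, 0, 15]

rank | idx | suffix
   0 |   7 | aacabdcbgfegacdfacabaacccd
   1 |  27 | aacccd
   2 |  25 | abaacccd
   3 |  10 | abdcbgfegacdfacabaacccd
   4 |  23 | acabaacccd
   5 |   8 | acabdcbgfegacdfacabaacccd
   6 |  28 | acccd
   7 |  19 | acdfacabaacccd
   8 |  26 | baacccd
   9 |  11 | bdcbgfegacdfacabaacccd
  10 |  14 | bgfegacdfacabaacccd
  11 |   6 | caacabdcbgfegacdfacabaacccd
  12 |  24 | cabaacccd
  13 |   9 | cabdcbgfegacdfacabaacccd
  14 |  13 | cbgfegacdfacabaacccd
  15 |  29 | cccd
  16 |  30 | ccd
  17 |  31 | cd
  18 |  20 | cdfacabaacccd
  19 |   2 | cecfcaacabdcbgfegacdfacabaacccd
  20 |   4 | cfcaacabdcbgfegacdfacabaacccd
  21 |  32 | d
  22 |  12 | dcbgfegacdfacabaacccd
  23 |   1 | dcecfcaacabdcbgfegacdfacabaacccd
  24 |  21 | dfacabaacccd
  25 |   3 | ecfcaacabdcbgfegacdfacabaacccd
  26 |  17 | egacdfacabaacccd
  27 |  22 | facabaacccd
  28 |   5 | fcaacabdcbgfegacdfacabaacccd
  29 |  16 | fegacdfacabaacccd
  30 |  18 | gacdfacabaacccd
  31 |   0 | gdcecfcaacabdcbgfegacdfacabaacccd
  32 |  15 | gfegacdfacabaacccd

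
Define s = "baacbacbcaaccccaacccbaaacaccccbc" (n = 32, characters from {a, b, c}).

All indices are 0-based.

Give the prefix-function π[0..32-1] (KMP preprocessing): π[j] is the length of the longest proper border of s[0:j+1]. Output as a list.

[0, 0, 0, 0, 1, 2, 0, 1, 0, 0, 0, 0, 0, 0, 0, 0, 0, 0, 0, 0, 1, 2, 3, 0, 0, 0, 0, 0, 0, 0, 1, 0]

π[0] = 0
j=1 s[j]='a': π[1]=0 (border '')
j=2 s[j]='a': π[2]=0 (border '')
j=3 s[j]='c': π[3]=0 (border '')
j=4 s[j]='b': π[4]=1 (border 'b')
j=5 s[j]='a': π[5]=2 (border 'ba')
j=6 s[j]='c': k: 2→0; π[6]=0 (border '')
j=7 s[j]='b': π[7]=1 (border 'b')
j=8 s[j]='c': k: 1→0; π[8]=0 (border '')
j=9 s[j]='a': π[9]=0 (border '')
j=10 s[j]='a': π[10]=0 (border '')
j=11 s[j]='c': π[11]=0 (border '')
j=12 s[j]='c': π[12]=0 (border '')
j=13 s[j]='c': π[13]=0 (border '')
j=14 s[j]='c': π[14]=0 (border '')
j=15 s[j]='a': π[15]=0 (border '')
j=16 s[j]='a': π[16]=0 (border '')
j=17 s[j]='c': π[17]=0 (border '')
j=18 s[j]='c': π[18]=0 (border '')
j=19 s[j]='c': π[19]=0 (border '')
j=20 s[j]='b': π[20]=1 (border 'b')
j=21 s[j]='a': π[21]=2 (border 'ba')
j=22 s[j]='a': π[22]=3 (border 'baa')
j=23 s[j]='a': k: 3→0; π[23]=0 (border '')
j=24 s[j]='c': π[24]=0 (border '')
j=25 s[j]='a': π[25]=0 (border '')
j=26 s[j]='c': π[26]=0 (border '')
j=27 s[j]='c': π[27]=0 (border '')
j=28 s[j]='c': π[28]=0 (border '')
j=29 s[j]='c': π[29]=0 (border '')
j=30 s[j]='b': π[30]=1 (border 'b')
j=31 s[j]='c': k: 1→0; π[31]=0 (border '')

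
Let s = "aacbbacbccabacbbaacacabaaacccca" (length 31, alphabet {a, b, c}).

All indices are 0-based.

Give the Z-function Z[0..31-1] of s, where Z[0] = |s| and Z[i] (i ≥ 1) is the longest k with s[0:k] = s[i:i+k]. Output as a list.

Z[0]=31
i=1: i≥r, start 0; Z[1]=1 extend→box=[1,2)
i=2: i≥r, start 0; Z[2]=0
i=3: i≥r, start 0; Z[3]=0
i=4: i≥r, start 0; Z[4]=0
i=5: i≥r, start 0; Z[5]=1 extend→box=[5,6)
i=6: i≥r, start 0; Z[6]=0
i=7: i≥r, start 0; Z[7]=0
i=8: i≥r, start 0; Z[8]=0
i=9: i≥r, start 0; Z[9]=0
i=10: i≥r, start 0; Z[10]=1 extend→box=[10,11)
i=11: i≥r, start 0; Z[11]=0
i=12: i≥r, start 0; Z[12]=1 extend→box=[12,13)
i=13: i≥r, start 0; Z[13]=0
i=14: i≥r, start 0; Z[14]=0
i=15: i≥r, start 0; Z[15]=0
i=16: i≥r, start 0; Z[16]=3 extend→box=[16,19)
i=17: min(r-i=2, Z[1]=1)=1; Z[17]=1
i=18: min(r-i=1, Z[2]=0)=0; Z[18]=0
i=19: i≥r, start 0; Z[19]=1 extend→box=[19,20)
i=20: i≥r, start 0; Z[20]=0
i=21: i≥r, start 0; Z[21]=1 extend→box=[21,22)
i=22: i≥r, start 0; Z[22]=0
i=23: i≥r, start 0; Z[23]=2 extend→box=[23,25)
i=24: min(r-i=1, Z[1]=1)=1; Z[24]=3 extend→box=[24,27)
i=25: min(r-i=2, Z[1]=1)=1; Z[25]=1
i=26: min(r-i=1, Z[2]=0)=0; Z[26]=0
i=27: i≥r, start 0; Z[27]=0
i=28: i≥r, start 0; Z[28]=0
i=29: i≥r, start 0; Z[29]=0
i=30: i≥r, start 0; Z[30]=1 extend→box=[30,31)

[31, 1, 0, 0, 0, 1, 0, 0, 0, 0, 1, 0, 1, 0, 0, 0, 3, 1, 0, 1, 0, 1, 0, 2, 3, 1, 0, 0, 0, 0, 1]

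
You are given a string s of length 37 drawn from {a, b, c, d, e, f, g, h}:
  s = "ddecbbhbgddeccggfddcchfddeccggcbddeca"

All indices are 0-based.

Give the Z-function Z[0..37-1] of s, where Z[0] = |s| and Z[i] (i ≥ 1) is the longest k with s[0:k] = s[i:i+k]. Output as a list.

[37, 1, 0, 0, 0, 0, 0, 0, 0, 4, 1, 0, 0, 0, 0, 0, 0, 2, 1, 0, 0, 0, 0, 4, 1, 0, 0, 0, 0, 0, 0, 0, 4, 1, 0, 0, 0]

Z[0]=37
i=1: fresh scan; Z[1]=1 extend→box=[1,2)
i=2: fresh scan; Z[2]=0
i=3: fresh scan; Z[3]=0
i=4: fresh scan; Z[4]=0
i=5: fresh scan; Z[5]=0
i=6: fresh scan; Z[6]=0
i=7: fresh scan; Z[7]=0
i=8: fresh scan; Z[8]=0
i=9: fresh scan; Z[9]=4 extend→box=[9,13)
i=10: min(r-i=3, Z[1]=1)=1; Z[10]=1
i=11: min(r-i=2, Z[2]=0)=0; Z[11]=0
i=12: min(r-i=1, Z[3]=0)=0; Z[12]=0
i=13: fresh scan; Z[13]=0
i=14: fresh scan; Z[14]=0
i=15: fresh scan; Z[15]=0
i=16: fresh scan; Z[16]=0
i=17: fresh scan; Z[17]=2 extend→box=[17,19)
i=18: min(r-i=1, Z[1]=1)=1; Z[18]=1
i=19: fresh scan; Z[19]=0
i=20: fresh scan; Z[20]=0
i=21: fresh scan; Z[21]=0
i=22: fresh scan; Z[22]=0
i=23: fresh scan; Z[23]=4 extend→box=[23,27)
i=24: min(r-i=3, Z[1]=1)=1; Z[24]=1
i=25: min(r-i=2, Z[2]=0)=0; Z[25]=0
i=26: min(r-i=1, Z[3]=0)=0; Z[26]=0
i=27: fresh scan; Z[27]=0
i=28: fresh scan; Z[28]=0
i=29: fresh scan; Z[29]=0
i=30: fresh scan; Z[30]=0
i=31: fresh scan; Z[31]=0
i=32: fresh scan; Z[32]=4 extend→box=[32,36)
i=33: min(r-i=3, Z[1]=1)=1; Z[33]=1
i=34: min(r-i=2, Z[2]=0)=0; Z[34]=0
i=35: min(r-i=1, Z[3]=0)=0; Z[35]=0
i=36: fresh scan; Z[36]=0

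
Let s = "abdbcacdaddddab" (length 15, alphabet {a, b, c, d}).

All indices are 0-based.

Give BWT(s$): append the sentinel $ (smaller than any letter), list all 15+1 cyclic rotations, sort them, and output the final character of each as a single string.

bd$cdadabadcbdda

rank  rotation          last
    0  $abdbcacdaddddab  b
    1  ab$abdbcacdadddd  d
    2  abdbcacdaddddab$  $
    3  acdaddddab$abdbc  c
    4  addddab$abdbcacd  d
    5  b$abdbcacdadddda  a
    6  bcacdaddddab$abd  d
    7  bdbcacdaddddab$a  a
    8  cacdaddddab$abdb  b
    9  cdaddddab$abdbca  a
   10  dab$abdbcacdaddd  d
   11  daddddab$abdbcac  c
   12  dbcacdaddddab$ab  b
   13  ddab$abdbcacdadd  d
   14  dddab$abdbcacdad  d
   15  ddddab$abdbcacda  a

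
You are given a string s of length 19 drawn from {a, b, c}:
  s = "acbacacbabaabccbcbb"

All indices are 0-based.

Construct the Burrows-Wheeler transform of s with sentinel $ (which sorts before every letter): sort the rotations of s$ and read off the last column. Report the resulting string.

rank  rotation              last
    0  $acbacacbabaabccbcbb  b
    1  aabccbcbb$acbacacbab  b
    2  abaabccbcbb$acbacacb  b
    3  abccbcbb$acbacacbaba  a
    4  acacbabaabccbcbb$acb  b
    5  acbabaabccbcbb$acbac  c
    6  acbacacbabaabccbcbb$  $
    7  b$acbacacbabaabccbcb  b
    8  baabccbcbb$acbacacba  a
    9  babaabccbcbb$acbacac  c
   10  bacacbabaabccbcbb$ac  c
   11  bb$acbacacbabaabccbc  c
   12  bcbb$acbacacbabaabcc  c
   13  bccbcbb$acbacacbabaa  a
   14  cacbabaabccbcbb$acba  a
   15  cbabaabccbcbb$acbaca  a
   16  cbacacbabaabccbcbb$a  a
   17  cbb$acbacacbabaabccb  b
   18  cbcbb$acbacacbabaabc  c
   19  ccbcbb$acbacacbabaab  b

bbbabc$baccccaaaabcb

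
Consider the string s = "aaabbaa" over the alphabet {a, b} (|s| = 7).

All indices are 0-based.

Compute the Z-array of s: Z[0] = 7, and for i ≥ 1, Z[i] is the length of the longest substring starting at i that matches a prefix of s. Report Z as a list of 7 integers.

Z[0]=7
i=1: i≥r, start 0; Z[1]=2 scan→box=[1,3)
i=2: min(r-i=1, Z[1]=2)=1; Z[2]=1
i=3: i≥r, start 0; Z[3]=0
i=4: i≥r, start 0; Z[4]=0
i=5: i≥r, start 0; Z[5]=2 scan→box=[5,7)
i=6: min(r-i=1, Z[1]=2)=1; Z[6]=1

[7, 2, 1, 0, 0, 2, 1]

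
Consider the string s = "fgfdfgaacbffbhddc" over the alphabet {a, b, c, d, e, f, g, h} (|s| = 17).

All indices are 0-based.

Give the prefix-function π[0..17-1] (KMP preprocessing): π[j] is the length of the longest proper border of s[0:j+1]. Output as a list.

[0, 0, 1, 0, 1, 2, 0, 0, 0, 0, 1, 1, 0, 0, 0, 0, 0]

π[0] = 0
j=1 s[j]='g': π[1]=0 (border '')
j=2 s[j]='f': π[2]=1 (border 'f')
j=3 s[j]='d': k: 1→0; π[3]=0 (border '')
j=4 s[j]='f': π[4]=1 (border 'f')
j=5 s[j]='g': π[5]=2 (border 'fg')
j=6 s[j]='a': k: 2→0; π[6]=0 (border '')
j=7 s[j]='a': π[7]=0 (border '')
j=8 s[j]='c': π[8]=0 (border '')
j=9 s[j]='b': π[9]=0 (border '')
j=10 s[j]='f': π[10]=1 (border 'f')
j=11 s[j]='f': k: 1→0; π[11]=1 (border 'f')
j=12 s[j]='b': k: 1→0; π[12]=0 (border '')
j=13 s[j]='h': π[13]=0 (border '')
j=14 s[j]='d': π[14]=0 (border '')
j=15 s[j]='d': π[15]=0 (border '')
j=16 s[j]='c': π[16]=0 (border '')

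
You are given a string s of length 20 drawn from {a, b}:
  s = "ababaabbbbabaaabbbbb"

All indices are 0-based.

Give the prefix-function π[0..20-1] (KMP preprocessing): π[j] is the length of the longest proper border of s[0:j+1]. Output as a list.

π[0] = 0
j=1 s[j]='b': π[1]=0 (border '')
j=2 s[j]='a': π[2]=1 (border 'a')
j=3 s[j]='b': π[3]=2 (border 'ab')
j=4 s[j]='a': π[4]=3 (border 'aba')
j=5 s[j]='a': k: 3→1→0; π[5]=1 (border 'a')
j=6 s[j]='b': π[6]=2 (border 'ab')
j=7 s[j]='b': k: 2→0; π[7]=0 (border '')
j=8 s[j]='b': π[8]=0 (border '')
j=9 s[j]='b': π[9]=0 (border '')
j=10 s[j]='a': π[10]=1 (border 'a')
j=11 s[j]='b': π[11]=2 (border 'ab')
j=12 s[j]='a': π[12]=3 (border 'aba')
j=13 s[j]='a': k: 3→1→0; π[13]=1 (border 'a')
j=14 s[j]='a': k: 1→0; π[14]=1 (border 'a')
j=15 s[j]='b': π[15]=2 (border 'ab')
j=16 s[j]='b': k: 2→0; π[16]=0 (border '')
j=17 s[j]='b': π[17]=0 (border '')
j=18 s[j]='b': π[18]=0 (border '')
j=19 s[j]='b': π[19]=0 (border '')

[0, 0, 1, 2, 3, 1, 2, 0, 0, 0, 1, 2, 3, 1, 1, 2, 0, 0, 0, 0]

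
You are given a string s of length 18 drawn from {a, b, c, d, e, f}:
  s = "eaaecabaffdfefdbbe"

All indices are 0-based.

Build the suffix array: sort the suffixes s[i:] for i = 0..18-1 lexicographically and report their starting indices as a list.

rank | idx | suffix
   0 |   1 | aaecabaffdfefdbbe
   1 |   5 | abaffdfefdbbe
   2 |   2 | aecabaffdfefdbbe
   3 |   7 | affdfefdbbe
   4 |   6 | baffdfefdbbe
   5 |  15 | bbe
   6 |  16 | be
   7 |   4 | cabaffdfefdbbe
   8 |  14 | dbbe
   9 |  10 | dfefdbbe
  10 |  17 | e
  11 |   0 | eaaecabaffdfefdbbe
  12 |   3 | ecabaffdfefdbbe
  13 |  12 | efdbbe
  14 |  13 | fdbbe
  15 |   9 | fdfefdbbe
  16 |  11 | fefdbbe
  17 |   8 | ffdfefdbbe

[1, 5, 2, 7, 6, 15, 16, 4, 14, 10, 17, 0, 3, 12, 13, 9, 11, 8]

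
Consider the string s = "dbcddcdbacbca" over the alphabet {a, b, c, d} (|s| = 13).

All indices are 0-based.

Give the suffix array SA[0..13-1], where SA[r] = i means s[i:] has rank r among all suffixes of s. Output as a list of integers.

[12, 8, 7, 10, 1, 11, 9, 5, 2, 6, 0, 4, 3]

sorted suffixes:
  #0 SA[0]=12  'a'
  #1 SA[1]=8  'acbca'
  #2 SA[2]=7  'bacbca'
  #3 SA[3]=10  'bca'
  #4 SA[4]=1  'bcddcdbacbca'
  #5 SA[5]=11  'ca'
  #6 SA[6]=9  'cbca'
  #7 SA[7]=5  'cdbacbca'
  #8 SA[8]=2  'cddcdbacbca'
  #9 SA[9]=6  'dbacbca'
  #10 SA[10]=0  'dbcddcdbacbca'
  #11 SA[11]=4  'dcdbacbca'
  #12 SA[12]=3  'ddcdbacbca'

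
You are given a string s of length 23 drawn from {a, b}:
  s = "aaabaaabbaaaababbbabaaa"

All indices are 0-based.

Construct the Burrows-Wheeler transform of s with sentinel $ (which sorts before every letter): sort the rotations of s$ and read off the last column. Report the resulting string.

aaabb$abaaabaaabababaaba

rank  rotation                  last
    0  $aaabaaabbaaaababbbabaaa  a
    1  a$aaabaaabbaaaababbbabaa  a
    2  aa$aaabaaabbaaaababbbaba  a
    3  aaa$aaabaaabbaaaababbbab  b
    4  aaaababbbabaaa$aaabaaabb  b
    5  aaabaaabbaaaababbbabaaa$  $
    6  aaababbbabaaa$aaabaaabba  a
    7  aaabbaaaababbbabaaa$aaab  b
    8  aabaaabbaaaababbbabaaa$a  a
    9  aababbbabaaa$aaabaaabbaa  a
   10  aabbaaaababbbabaaa$aaaba  a
   11  abaaa$aaabaaabbaaaababbb  b
   12  abaaabbaaaababbbabaaa$aa  a
   13  ababbbabaaa$aaabaaabbaaa  a
   14  abbaaaababbbabaaa$aaabaa  a
   15  abbbabaaa$aaabaaabbaaaab  b
   16  baaa$aaabaaabbaaaababbba  a
   17  baaaababbbabaaa$aaabaaab  b
   18  baaabbaaaababbbabaaa$aaa  a
   19  babaaa$aaabaaabbaaaababb  b
   20  babbbabaaa$aaabaaabbaaaa  a
   21  bbaaaababbbabaaa$aaabaaa  a
   22  bbabaaa$aaabaaabbaaaabab  b
   23  bbbabaaa$aaabaaabbaaaaba  a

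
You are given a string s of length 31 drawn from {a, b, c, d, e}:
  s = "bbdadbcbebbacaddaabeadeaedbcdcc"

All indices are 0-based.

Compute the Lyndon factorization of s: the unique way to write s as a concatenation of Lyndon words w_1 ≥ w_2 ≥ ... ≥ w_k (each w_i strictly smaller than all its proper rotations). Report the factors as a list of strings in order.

["bbd", "adbcbebb", "acadd", "aabeadeaedbcdcc"]

emit factor 1: 'bbd' (i=0, period=3)
emit factor 2: 'adbcbebb' (i=3, period=8)
emit factor 3: 'acadd' (i=11, period=5)
emit factor 4: 'aabeadeaedbcdcc' (i=16, period=15)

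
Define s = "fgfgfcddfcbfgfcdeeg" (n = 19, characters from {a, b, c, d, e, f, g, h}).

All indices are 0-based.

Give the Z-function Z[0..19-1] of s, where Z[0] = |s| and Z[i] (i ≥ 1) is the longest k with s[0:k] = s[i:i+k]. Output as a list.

Z[0]=19
i=1: fresh scan; Z[1]=0
i=2: fresh scan; Z[2]=3 extend→box=[2,5)
i=3: min(r-i=2, Z[1]=0)=0; Z[3]=0
i=4: min(r-i=1, Z[2]=3)=1; Z[4]=1
i=5: fresh scan; Z[5]=0
i=6: fresh scan; Z[6]=0
i=7: fresh scan; Z[7]=0
i=8: fresh scan; Z[8]=1 extend→box=[8,9)
i=9: fresh scan; Z[9]=0
i=10: fresh scan; Z[10]=0
i=11: fresh scan; Z[11]=3 extend→box=[11,14)
i=12: min(r-i=2, Z[1]=0)=0; Z[12]=0
i=13: min(r-i=1, Z[2]=3)=1; Z[13]=1
i=14: fresh scan; Z[14]=0
i=15: fresh scan; Z[15]=0
i=16: fresh scan; Z[16]=0
i=17: fresh scan; Z[17]=0
i=18: fresh scan; Z[18]=0

[19, 0, 3, 0, 1, 0, 0, 0, 1, 0, 0, 3, 0, 1, 0, 0, 0, 0, 0]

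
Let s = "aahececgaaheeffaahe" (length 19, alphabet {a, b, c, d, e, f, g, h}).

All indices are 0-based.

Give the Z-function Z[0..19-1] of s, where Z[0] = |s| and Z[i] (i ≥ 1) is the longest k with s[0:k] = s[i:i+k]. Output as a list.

Z[0]=19
i=1: outside box; Z[1]=1 extend→box=[1,2)
i=2: outside box; Z[2]=0
i=3: outside box; Z[3]=0
i=4: outside box; Z[4]=0
i=5: outside box; Z[5]=0
i=6: outside box; Z[6]=0
i=7: outside box; Z[7]=0
i=8: outside box; Z[8]=4 extend→box=[8,12)
i=9: min(r-i=3, Z[1]=1)=1; Z[9]=1
i=10: min(r-i=2, Z[2]=0)=0; Z[10]=0
i=11: min(r-i=1, Z[3]=0)=0; Z[11]=0
i=12: outside box; Z[12]=0
i=13: outside box; Z[13]=0
i=14: outside box; Z[14]=0
i=15: outside box; Z[15]=4 extend→box=[15,19)
i=16: min(r-i=3, Z[1]=1)=1; Z[16]=1
i=17: min(r-i=2, Z[2]=0)=0; Z[17]=0
i=18: min(r-i=1, Z[3]=0)=0; Z[18]=0

[19, 1, 0, 0, 0, 0, 0, 0, 4, 1, 0, 0, 0, 0, 0, 4, 1, 0, 0]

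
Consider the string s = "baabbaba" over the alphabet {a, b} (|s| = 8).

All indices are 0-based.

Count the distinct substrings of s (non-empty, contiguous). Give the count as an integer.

27

rank→(start, suffix):
  0 → (7, 'a')
  1 → (1, 'aabbaba')
  2 → (5, 'aba')
  3 → (2, 'abbaba')
  4 → (6, 'ba')
  5 → (0, 'baabbaba')
  6 → (4, 'baba')
  7 → (3, 'bbaba')

SA = [7, 1, 5, 2, 6, 0, 4, 3]
i: (SA[i-1],SA[i]) lcp shared
  1: (7,1) 1 'a'
  2: (1,5) 1 'a'
  3: (5,2) 2 'ab'
  4: (2,6) 0 ''
  5: (6,0) 2 'ba'
  6: (0,4) 2 'ba'
  7: (4,3) 1 'b'

n(n+1)/2 = 8·9/2 = 36
Σ LCP = 0 + 1 + 1 + 2 + 0 + 2 + 2 + 1 = 9
distinct = 36 − 9 = 27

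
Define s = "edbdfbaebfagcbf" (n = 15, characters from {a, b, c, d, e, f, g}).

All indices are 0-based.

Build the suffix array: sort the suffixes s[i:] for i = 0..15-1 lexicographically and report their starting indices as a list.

[6, 10, 5, 2, 13, 8, 12, 1, 3, 7, 0, 14, 9, 4, 11]

sorted suffixes:
  #0 SA[0]=6  'aebfagcbf'
  #1 SA[1]=10  'agcbf'
  #2 SA[2]=5  'baebfagcbf'
  #3 SA[3]=2  'bdfbaebfagcbf'
  #4 SA[4]=13  'bf'
  #5 SA[5]=8  'bfagcbf'
  #6 SA[6]=12  'cbf'
  #7 SA[7]=1  'dbdfbaebfagcbf'
  #8 SA[8]=3  'dfbaebfagcbf'
  #9 SA[9]=7  'ebfagcbf'
  #10 SA[10]=0  'edbdfbaebfagcbf'
  #11 SA[11]=14  'f'
  #12 SA[12]=9  'fagcbf'
  #13 SA[13]=4  'fbaebfagcbf'
  #14 SA[14]=11  'gcbf'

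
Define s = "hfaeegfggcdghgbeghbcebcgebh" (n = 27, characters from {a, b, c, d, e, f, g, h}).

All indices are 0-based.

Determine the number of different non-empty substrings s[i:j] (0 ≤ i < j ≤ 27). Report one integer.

rank→(start, suffix):
  0 → (2, 'aeegfggcdghgbeghbcebcgebh')
  1 → (18, 'bcebcgebh')
  2 → (21, 'bcgebh')
  3 → (14, 'beghbcebcgebh')
  4 → (25, 'bh')
  5 → (9, 'cdghgbeghbcebcgebh')
  6 → (19, 'cebcgebh')
  7 → (22, 'cgebh')
  8 → (10, 'dghgbeghbcebcgebh')
  9 → (20, 'ebcgebh')
  10 → (24, 'ebh')
  11 → (3, 'eegfggcdghgbeghbcebcgebh')
  12 → (4, 'egfggcdghgbeghbcebcgebh')
  13 → (15, 'eghbcebcgebh')
  14 → (1, 'faeegfggcdghgbeghbcebcgebh')
  15 → (6, 'fggcdghgbeghbcebcgebh')
  16 → (13, 'gbeghbcebcgebh')
  17 → (8, 'gcdghgbeghbcebcgebh')
  18 → (23, 'gebh')
  19 → (5, 'gfggcdghgbeghbcebcgebh')
  20 → (7, 'ggcdghgbeghbcebcgebh')
  21 → (16, 'ghbcebcgebh')
  22 → (11, 'ghgbeghbcebcgebh')
  23 → (26, 'h')
  24 → (17, 'hbcebcgebh')
  25 → (0, 'hfaeegfggcdghgbeghbcebcgebh')
  26 → (12, 'hgbeghbcebcgebh')

SA = [2, 18, 21, 14, 25, 9, 19, 22, 10, 20, 24, 3, 4, 15, 1, 6, 13, 8, 23, 5, 7, 16, 11, 26, 17, 0, 12]
i: (SA[i-1],SA[i]) lcp shared
  1: (2,18) 0 ''
  2: (18,21) 2 'bc'
  3: (21,14) 1 'b'
  4: (14,25) 1 'b'
  5: (25,9) 0 ''
  6: (9,19) 1 'c'
  7: (19,22) 1 'c'
  8: (22,10) 0 ''
  9: (10,20) 0 ''
  10: (20,24) 2 'eb'
  11: (24,3) 1 'e'
  12: (3,4) 1 'e'
  13: (4,15) 2 'eg'
  14: (15,1) 0 ''
  15: (1,6) 1 'f'
  16: (6,13) 0 ''
  17: (13,8) 1 'g'
  18: (8,23) 1 'g'
  19: (23,5) 1 'g'
  20: (5,7) 1 'g'
  21: (7,16) 1 'g'
  22: (16,11) 2 'gh'
  23: (11,26) 0 ''
  24: (26,17) 1 'h'
  25: (17,0) 1 'h'
  26: (0,12) 1 'h'

n(n+1)/2 = 27·28/2 = 378
Σ LCP = 0 + 0 + 2 + 1 + 1 + 0 + 1 + 1 + 0 + 0 + 2 + 1 + 1 + 2 + 0 + 1 + 0 + 1 + 1 + 1 + 1 + 1 + 2 + 0 + 1 + 1 + 1 = 23
distinct = 378 − 23 = 355

355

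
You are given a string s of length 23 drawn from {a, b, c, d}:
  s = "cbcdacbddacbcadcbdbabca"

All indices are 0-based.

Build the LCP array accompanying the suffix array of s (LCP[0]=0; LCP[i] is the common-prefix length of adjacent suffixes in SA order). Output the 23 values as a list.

[0, 1, 1, 3, 1, 0, 1, 3, 2, 1, 2, 0, 2, 1, 3, 2, 3, 1, 0, 4, 1, 1, 1]

rank→(start, suffix):
  0 → (22, 'a')
  1 → (19, 'abca')
  2 → (9, 'acbcadcbdbabca')
  3 → (4, 'acbddacbcadcbdbabca')
  4 → (13, 'adcbdbabca')
  5 → (18, 'babca')
  6 → (20, 'bca')
  7 → (11, 'bcadcbdbabca')
  8 → (1, 'bcdacbddacbcadcbdbabca')
  9 → (16, 'bdbabca')
  10 → (6, 'bddacbcadcbdbabca')
  11 → (21, 'ca')
  12 → (12, 'cadcbdbabca')
  13 → (10, 'cbcadcbdbabca')
  14 → (0, 'cbcdacbddacbcadcbdbabca')
  15 → (15, 'cbdbabca')
  16 → (5, 'cbddacbcadcbdbabca')
  17 → (2, 'cdacbddacbcadcbdbabca')
  18 → (8, 'dacbcadcbdbabca')
  19 → (3, 'dacbddacbcadcbdbabca')
  20 → (17, 'dbabca')
  21 → (14, 'dcbdbabca')
  22 → (7, 'ddacbcadcbdbabca')

SA = [22, 19, 9, 4, 13, 18, 20, 11, 1, 16, 6, 21, 12, 10, 0, 15, 5, 2, 8, 3, 17, 14, 7]
[i] adj suffixes → lcp
  [1] 22/19 → 1 ('a')
  [2] 19/9 → 1 ('a')
  [3] 9/4 → 3 ('acb')
  [4] 4/13 → 1 ('a')
  [5] 13/18 → 0 ('')
  [6] 18/20 → 1 ('b')
  [7] 20/11 → 3 ('bca')
  [8] 11/1 → 2 ('bc')
  [9] 1/16 → 1 ('b')
  [10] 16/6 → 2 ('bd')
  [11] 6/21 → 0 ('')
  [12] 21/12 → 2 ('ca')
  [13] 12/10 → 1 ('c')
  [14] 10/0 → 3 ('cbc')
  [15] 0/15 → 2 ('cb')
  [16] 15/5 → 3 ('cbd')
  [17] 5/2 → 1 ('c')
  [18] 2/8 → 0 ('')
  [19] 8/3 → 4 ('dacb')
  [20] 3/17 → 1 ('d')
  [21] 17/14 → 1 ('d')
  [22] 14/7 → 1 ('d')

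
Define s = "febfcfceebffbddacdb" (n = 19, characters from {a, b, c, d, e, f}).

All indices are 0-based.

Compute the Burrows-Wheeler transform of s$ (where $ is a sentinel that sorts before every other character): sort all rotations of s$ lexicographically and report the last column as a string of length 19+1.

rank  rotation              last
    0  $febfcfceebffbddacdb  b
    1  acdb$febfcfceebffbdd  d
    2  b$febfcfceebffbddacd  d
    3  bddacdb$febfcfceebff  f
    4  bfcfceebffbddacdb$fe  e
    5  bffbddacdb$febfcfcee  e
    6  cdb$febfcfceebffbdda  a
    7  ceebffbddacdb$febfcf  f
    8  cfceebffbddacdb$febf  f
    9  dacdb$febfcfceebffbd  d
   10  db$febfcfceebffbddac  c
   11  ddacdb$febfcfceebffb  b
   12  ebfcfceebffbddacdb$f  f
   13  ebffbddacdb$febfcfce  e
   14  eebffbddacdb$febfcfc  c
   15  fbddacdb$febfcfceebf  f
   16  fceebffbddacdb$febfc  c
   17  fcfceebffbddacdb$feb  b
   18  febfcfceebffbddacdb$  $
   19  ffbddacdb$febfcfceeb  b

bddfeeaffdcbfecfcb$b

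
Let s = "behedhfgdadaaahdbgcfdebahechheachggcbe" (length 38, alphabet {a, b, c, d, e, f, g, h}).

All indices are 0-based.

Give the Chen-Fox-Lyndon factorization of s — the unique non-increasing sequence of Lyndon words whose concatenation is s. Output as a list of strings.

["behedhfgd", "ad", "aaahdbgcfdebahechheachggcbe"]

emit factor 1: 'behedhfgd' (i=0, period=9)
emit factor 2: 'ad' (i=9, period=2)
emit factor 3: 'aaahdbgcfdebahechheachggcbe' (i=11, period=27)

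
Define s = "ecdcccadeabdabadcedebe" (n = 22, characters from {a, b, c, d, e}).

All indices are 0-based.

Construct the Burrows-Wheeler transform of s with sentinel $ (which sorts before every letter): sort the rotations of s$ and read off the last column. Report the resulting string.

rank  rotation                 last
    0  $ecdcccadeabdabadcedebe  e
    1  abadcedebe$ecdcccadeabd  d
    2  abdabadcedebe$ecdcccade  e
    3  adcedebe$ecdcccadeabdab  b
    4  adeabdabadcedebe$ecdccc  c
    5  badcedebe$ecdcccadeabda  a
    6  bdabadcedebe$ecdcccadea  a
    7  be$ecdcccadeabdabadcede  e
    8  cadeabdabadcedebe$ecdcc  c
    9  ccadeabdabadcedebe$ecdc  c
   10  cccadeabdabadcedebe$ecd  d
   11  cdcccadeabdabadcedebe$e  e
   12  cedebe$ecdcccadeabdabad  d
   13  dabadcedebe$ecdcccadeab  b
   14  dcccadeabdabadcedebe$ec  c
   15  dcedebe$ecdcccadeabdaba  a
   16  deabdabadcedebe$ecdccca  a
   17  debe$ecdcccadeabdabadce  e
   18  e$ecdcccadeabdabadcedeb  b
   19  eabdabadcedebe$ecdcccad  d
   20  ebe$ecdcccadeabdabadced  d
   21  ecdcccadeabdabadcedebe$  $
   22  edebe$ecdcccadeabdabadc  c

edebcaaeccdedbcaaebdd$c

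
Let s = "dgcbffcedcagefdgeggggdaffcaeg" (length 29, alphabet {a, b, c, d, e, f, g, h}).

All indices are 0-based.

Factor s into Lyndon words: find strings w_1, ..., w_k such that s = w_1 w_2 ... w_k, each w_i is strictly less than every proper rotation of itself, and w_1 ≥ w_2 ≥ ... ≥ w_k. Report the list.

emit factor 1: 'dg' (i=0, period=2)
emit factor 2: 'c' (i=2, period=1)
emit factor 3: 'bffcedc' (i=3, period=7)
emit factor 4: 'agefdgeggggd' (i=10, period=12)
emit factor 5: 'affc' (i=22, period=4)
emit factor 6: 'aeg' (i=26, period=3)

["dg", "c", "bffcedc", "agefdgeggggd", "affc", "aeg"]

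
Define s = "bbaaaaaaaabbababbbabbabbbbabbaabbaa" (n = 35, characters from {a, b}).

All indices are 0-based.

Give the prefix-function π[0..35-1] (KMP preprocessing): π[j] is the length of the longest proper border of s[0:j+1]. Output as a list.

π[0] = 0
j=1 s[j]='b': π[1]=1 (border 'b')
j=2 s[j]='a': k: 1→0; π[2]=0 (border '')
j=3 s[j]='a': π[3]=0 (border '')
j=4 s[j]='a': π[4]=0 (border '')
j=5 s[j]='a': π[5]=0 (border '')
j=6 s[j]='a': π[6]=0 (border '')
j=7 s[j]='a': π[7]=0 (border '')
j=8 s[j]='a': π[8]=0 (border '')
j=9 s[j]='a': π[9]=0 (border '')
j=10 s[j]='b': π[10]=1 (border 'b')
j=11 s[j]='b': π[11]=2 (border 'bb')
j=12 s[j]='a': π[12]=3 (border 'bba')
j=13 s[j]='b': k: 3→0; π[13]=1 (border 'b')
j=14 s[j]='a': k: 1→0; π[14]=0 (border '')
j=15 s[j]='b': π[15]=1 (border 'b')
j=16 s[j]='b': π[16]=2 (border 'bb')
j=17 s[j]='b': k: 2→1; π[17]=2 (border 'bb')
j=18 s[j]='a': π[18]=3 (border 'bba')
j=19 s[j]='b': k: 3→0; π[19]=1 (border 'b')
j=20 s[j]='b': π[20]=2 (border 'bb')
j=21 s[j]='a': π[21]=3 (border 'bba')
j=22 s[j]='b': k: 3→0; π[22]=1 (border 'b')
j=23 s[j]='b': π[23]=2 (border 'bb')
j=24 s[j]='b': k: 2→1; π[24]=2 (border 'bb')
j=25 s[j]='b': k: 2→1; π[25]=2 (border 'bb')
j=26 s[j]='a': π[26]=3 (border 'bba')
j=27 s[j]='b': k: 3→0; π[27]=1 (border 'b')
j=28 s[j]='b': π[28]=2 (border 'bb')
j=29 s[j]='a': π[29]=3 (border 'bba')
j=30 s[j]='a': π[30]=4 (border 'bbaa')
j=31 s[j]='b': k: 4→0; π[31]=1 (border 'b')
j=32 s[j]='b': π[32]=2 (border 'bb')
j=33 s[j]='a': π[33]=3 (border 'bba')
j=34 s[j]='a': π[34]=4 (border 'bbaa')

[0, 1, 0, 0, 0, 0, 0, 0, 0, 0, 1, 2, 3, 1, 0, 1, 2, 2, 3, 1, 2, 3, 1, 2, 2, 2, 3, 1, 2, 3, 4, 1, 2, 3, 4]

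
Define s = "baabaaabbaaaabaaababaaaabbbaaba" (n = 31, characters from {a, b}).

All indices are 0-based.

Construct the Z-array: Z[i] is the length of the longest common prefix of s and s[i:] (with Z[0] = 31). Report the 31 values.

[31, 0, 0, 3, 0, 0, 0, 1, 3, 0, 0, 0, 0, 3, 0, 0, 0, 2, 0, 3, 0, 0, 0, 0, 1, 1, 5, 0, 0, 2, 0]

Z[0]=31
i=1: outside box; Z[1]=0
i=2: outside box; Z[2]=0
i=3: outside box; Z[3]=3 scan→box=[3,6)
i=4: min(r-i=2, Z[1]=0)=0; Z[4]=0
i=5: min(r-i=1, Z[2]=0)=0; Z[5]=0
i=6: outside box; Z[6]=0
i=7: outside box; Z[7]=1 scan→box=[7,8)
i=8: outside box; Z[8]=3 scan→box=[8,11)
i=9: min(r-i=2, Z[1]=0)=0; Z[9]=0
i=10: min(r-i=1, Z[2]=0)=0; Z[10]=0
i=11: outside box; Z[11]=0
i=12: outside box; Z[12]=0
i=13: outside box; Z[13]=3 scan→box=[13,16)
i=14: min(r-i=2, Z[1]=0)=0; Z[14]=0
i=15: min(r-i=1, Z[2]=0)=0; Z[15]=0
i=16: outside box; Z[16]=0
i=17: outside box; Z[17]=2 scan→box=[17,19)
i=18: min(r-i=1, Z[1]=0)=0; Z[18]=0
i=19: outside box; Z[19]=3 scan→box=[19,22)
i=20: min(r-i=2, Z[1]=0)=0; Z[20]=0
i=21: min(r-i=1, Z[2]=0)=0; Z[21]=0
i=22: outside box; Z[22]=0
i=23: outside box; Z[23]=0
i=24: outside box; Z[24]=1 scan→box=[24,25)
i=25: outside box; Z[25]=1 scan→box=[25,26)
i=26: outside box; Z[26]=5 scan→box=[26,31)
i=27: min(r-i=4, Z[1]=0)=0; Z[27]=0
i=28: min(r-i=3, Z[2]=0)=0; Z[28]=0
i=29: min(r-i=2, Z[3]=3)=2; Z[29]=2
i=30: min(r-i=1, Z[4]=0)=0; Z[30]=0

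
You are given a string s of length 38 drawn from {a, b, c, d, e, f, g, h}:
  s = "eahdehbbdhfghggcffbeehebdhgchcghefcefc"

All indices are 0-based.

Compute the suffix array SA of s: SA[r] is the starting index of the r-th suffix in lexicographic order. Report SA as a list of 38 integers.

[1, 6, 7, 23, 18, 37, 34, 15, 29, 27, 3, 8, 24, 0, 22, 19, 35, 32, 4, 20, 17, 36, 33, 16, 10, 14, 26, 13, 30, 11, 5, 28, 2, 21, 31, 9, 25, 12]

sorted suffixes:
  #0 SA[0]=1  'ahdehbbdhfghggcffbeehebdhgchcghefcefc'
  #1 SA[1]=6  'bbdhfghggcffbeehebdhgchcghefcefc'
  #2 SA[2]=7  'bdhfghggcffbeehebdhgchcghefcefc'
  #3 SA[3]=23  'bdhgchcghefcefc'
  #4 SA[4]=18  'beehebdhgchcghefcefc'
  #5 SA[5]=37  'c'
  #6 SA[6]=34  'cefc'
  #7 SA[7]=15  'cffbeehebdhgchcghefcefc'
  #8 SA[8]=29  'cghefcefc'
  #9 SA[9]=27  'chcghefcefc'
  #10 SA[10]=3  'dehbbdhfghggcffbeehebdhgchcghefcefc'
  #11 SA[11]=8  'dhfghggcffbeehebdhgchcghefcefc'
  #12 SA[12]=24  'dhgchcghefcefc'
  #13 SA[13]=0  'eahdehbbdhfghggcffbeehebdhgchcghefcefc'
  #14 SA[14]=22  'ebdhgchcghefcefc'
  #15 SA[15]=19  'eehebdhgchcghefcefc'
  #16 SA[16]=35  'efc'
  #17 SA[17]=32  'efcefc'
  #18 SA[18]=4  'ehbbdhfghggcffbeehebdhgchcghefcefc'
  #19 SA[19]=20  'ehebdhgchcghefcefc'
  #20 SA[20]=17  'fbeehebdhgchcghefcefc'
  #21 SA[21]=36  'fc'
  #22 SA[22]=33  'fcefc'
  #23 SA[23]=16  'ffbeehebdhgchcghefcefc'
  #24 SA[24]=10  'fghggcffbeehebdhgchcghefcefc'
  #25 SA[25]=14  'gcffbeehebdhgchcghefcefc'
  #26 SA[26]=26  'gchcghefcefc'
  #27 SA[27]=13  'ggcffbeehebdhgchcghefcefc'
  #28 SA[28]=30  'ghefcefc'
  #29 SA[29]=11  'ghggcffbeehebdhgchcghefcefc'
  #30 SA[30]=5  'hbbdhfghggcffbeehebdhgchcghefcefc'
  #31 SA[31]=28  'hcghefcefc'
  #32 SA[32]=2  'hdehbbdhfghggcffbeehebdhgchcghefcefc'
  #33 SA[33]=21  'hebdhgchcghefcefc'
  #34 SA[34]=31  'hefcefc'
  #35 SA[35]=9  'hfghggcffbeehebdhgchcghefcefc'
  #36 SA[36]=25  'hgchcghefcefc'
  #37 SA[37]=12  'hggcffbeehebdhgchcghefcefc'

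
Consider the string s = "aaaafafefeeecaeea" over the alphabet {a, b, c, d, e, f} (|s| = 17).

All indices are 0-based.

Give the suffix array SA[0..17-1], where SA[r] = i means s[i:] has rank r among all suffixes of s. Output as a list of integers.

sorted suffixes:
  #0 SA[0]=16  'a'
  #1 SA[1]=0  'aaaafafefeeecaeea'
  #2 SA[2]=1  'aaafafefeeecaeea'
  #3 SA[3]=2  'aafafefeeecaeea'
  #4 SA[4]=13  'aeea'
  #5 SA[5]=3  'afafefeeecaeea'
  #6 SA[6]=5  'afefeeecaeea'
  #7 SA[7]=12  'caeea'
  #8 SA[8]=15  'ea'
  #9 SA[9]=11  'ecaeea'
  #10 SA[10]=14  'eea'
  #11 SA[11]=10  'eecaeea'
  #12 SA[12]=9  'eeecaeea'
  #13 SA[13]=7  'efeeecaeea'
  #14 SA[14]=4  'fafefeeecaeea'
  #15 SA[15]=8  'feeecaeea'
  #16 SA[16]=6  'fefeeecaeea'

[16, 0, 1, 2, 13, 3, 5, 12, 15, 11, 14, 10, 9, 7, 4, 8, 6]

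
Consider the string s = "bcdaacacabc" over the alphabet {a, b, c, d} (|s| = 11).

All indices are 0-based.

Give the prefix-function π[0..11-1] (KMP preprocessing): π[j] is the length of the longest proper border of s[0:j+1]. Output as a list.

π[0] = 0
j=1 s[j]='c': π[1]=0 (border '')
j=2 s[j]='d': π[2]=0 (border '')
j=3 s[j]='a': π[3]=0 (border '')
j=4 s[j]='a': π[4]=0 (border '')
j=5 s[j]='c': π[5]=0 (border '')
j=6 s[j]='a': π[6]=0 (border '')
j=7 s[j]='c': π[7]=0 (border '')
j=8 s[j]='a': π[8]=0 (border '')
j=9 s[j]='b': π[9]=1 (border 'b')
j=10 s[j]='c': π[10]=2 (border 'bc')

[0, 0, 0, 0, 0, 0, 0, 0, 0, 1, 2]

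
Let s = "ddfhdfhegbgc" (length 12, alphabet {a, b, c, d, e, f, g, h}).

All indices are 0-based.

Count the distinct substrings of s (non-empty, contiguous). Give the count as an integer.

sorted suffixes:
  #0 SA[0]=9  'bgc'
  #1 SA[1]=11  'c'
  #2 SA[2]=0  'ddfhdfhegbgc'
  #3 SA[3]=1  'dfhdfhegbgc'
  #4 SA[4]=4  'dfhegbgc'
  #5 SA[5]=7  'egbgc'
  #6 SA[6]=2  'fhdfhegbgc'
  #7 SA[7]=5  'fhegbgc'
  #8 SA[8]=8  'gbgc'
  #9 SA[9]=10  'gc'
  #10 SA[10]=3  'hdfhegbgc'
  #11 SA[11]=6  'hegbgc'

SA = [9, 11, 0, 1, 4, 7, 2, 5, 8, 10, 3, 6]
rank  pair      lcp
   1  s[9:],s[11:]  0  ''
   2  s[11:],s[0:]  0  ''
   3  s[0:],s[1:]  1  'd'
   4  s[1:],s[4:]  3  'dfh'
   5  s[4:],s[7:]  0  ''
   6  s[7:],s[2:]  0  ''
   7  s[2:],s[5:]  2  'fh'
   8  s[5:],s[8:]  0  ''
   9  s[8:],s[10:]  1  'g'
  10  s[10:],s[3:]  0  ''
  11  s[3:],s[6:]  1  'h'

n(n+1)/2 = 12·13/2 = 78
Σ LCP = 0 + 0 + 0 + 1 + 3 + 0 + 0 + 2 + 0 + 1 + 0 + 1 = 8
distinct = 78 − 8 = 70

70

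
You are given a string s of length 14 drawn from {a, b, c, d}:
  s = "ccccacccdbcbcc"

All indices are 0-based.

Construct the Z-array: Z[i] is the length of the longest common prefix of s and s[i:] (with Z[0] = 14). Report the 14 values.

Z[0]=14
i=1: fresh scan; Z[1]=3 grow→box=[1,4)
i=2: min(r-i=2, Z[1]=3)=2; Z[2]=2
i=3: min(r-i=1, Z[2]=2)=1; Z[3]=1
i=4: fresh scan; Z[4]=0
i=5: fresh scan; Z[5]=3 grow→box=[5,8)
i=6: min(r-i=2, Z[1]=3)=2; Z[6]=2
i=7: min(r-i=1, Z[2]=2)=1; Z[7]=1
i=8: fresh scan; Z[8]=0
i=9: fresh scan; Z[9]=0
i=10: fresh scan; Z[10]=1 grow→box=[10,11)
i=11: fresh scan; Z[11]=0
i=12: fresh scan; Z[12]=2 grow→box=[12,14)
i=13: min(r-i=1, Z[1]=3)=1; Z[13]=1

[14, 3, 2, 1, 0, 3, 2, 1, 0, 0, 1, 0, 2, 1]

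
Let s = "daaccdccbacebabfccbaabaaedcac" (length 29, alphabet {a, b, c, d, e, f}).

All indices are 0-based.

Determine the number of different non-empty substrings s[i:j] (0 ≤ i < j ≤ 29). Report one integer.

396

rank | idx | suffix
   0 |  19 | aabaaedcac
   1 |   1 | aaccdccbacebabfccbaabaaedcac
   2 |  22 | aaedcac
   3 |  20 | abaaedcac
   4 |  13 | abfccbaabaaedcac
   5 |  27 | ac
   6 |   2 | accdccbacebabfccbaabaaedcac
   7 |   9 | acebabfccbaabaaedcac
   8 |  23 | aedcac
   9 |  18 | baabaaedcac
  10 |  21 | baaedcac
  11 |  12 | babfccbaabaaedcac
  12 |   8 | bacebabfccbaabaaedcac
  13 |  14 | bfccbaabaaedcac
  14 |  28 | c
  15 |  26 | cac
  16 |  17 | cbaabaaedcac
  17 |   7 | cbacebabfccbaabaaedcac
  18 |  16 | ccbaabaaedcac
  19 |   6 | ccbacebabfccbaabaaedcac
  20 |   3 | ccdccbacebabfccbaabaaedcac
  21 |   4 | cdccbacebabfccbaabaaedcac
  22 |  10 | cebabfccbaabaaedcac
  23 |   0 | daaccdccbacebabfccbaabaaedcac
  24 |  25 | dcac
  25 |   5 | dccbacebabfccbaabaaedcac
  26 |  11 | ebabfccbaabaaedcac
  27 |  24 | edcac
  28 |  15 | fccbaabaaedcac

SA = [19, 1, 22, 20, 13, 27, 2, 9, 23, 18, 21, 12, 8, 14, 28, 26, 17, 7, 16, 6, 3, 4, 10, 0, 25, 5, 11, 24, 15]
rank  pair      lcp
   1  s[19:],s[1:]  2  'aa'
   2  s[1:],s[22:]  2  'aa'
   3  s[22:],s[20:]  1  'a'
   4  s[20:],s[13:]  2  'ab'
   5  s[13:],s[27:]  1  'a'
   6  s[27:],s[2:]  2  'ac'
   7  s[2:],s[9:]  2  'ac'
   8  s[9:],s[23:]  1  'a'
   9  s[23:],s[18:]  0  ''
  10  s[18:],s[21:]  3  'baa'
  11  s[21:],s[12:]  2  'ba'
  12  s[12:],s[8:]  2  'ba'
  13  s[8:],s[14:]  1  'b'
  14  s[14:],s[28:]  0  ''
  15  s[28:],s[26:]  1  'c'
  16  s[26:],s[17:]  1  'c'
  17  s[17:],s[7:]  3  'cba'
  18  s[7:],s[16:]  1  'c'
  19  s[16:],s[6:]  4  'ccba'
  20  s[6:],s[3:]  2  'cc'
  21  s[3:],s[4:]  1  'c'
  22  s[4:],s[10:]  1  'c'
  23  s[10:],s[0:]  0  ''
  24  s[0:],s[25:]  1  'd'
  25  s[25:],s[5:]  2  'dc'
  26  s[5:],s[11:]  0  ''
  27  s[11:],s[24:]  1  'e'
  28  s[24:],s[15:]  0  ''

n(n+1)/2 = 29·30/2 = 435
Σ LCP = 0 + 2 + 2 + 1 + 2 + 1 + 2 + 2 + 1 + 0 + 3 + 2 + 2 + 1 + 0 + 1 + 1 + 3 + 1 + 4 + 2 + 1 + 1 + 0 + 1 + 2 + 0 + 1 + 0 = 39
distinct = 435 − 39 = 396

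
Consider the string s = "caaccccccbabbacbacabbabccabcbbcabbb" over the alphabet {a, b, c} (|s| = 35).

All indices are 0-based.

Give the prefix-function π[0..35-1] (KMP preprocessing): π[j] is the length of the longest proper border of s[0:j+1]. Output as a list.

π[0] = 0
j=1 s[j]='a': π[1]=0 (border '')
j=2 s[j]='a': π[2]=0 (border '')
j=3 s[j]='c': π[3]=1 (border 'c')
j=4 s[j]='c': k: 1→0; π[4]=1 (border 'c')
j=5 s[j]='c': k: 1→0; π[5]=1 (border 'c')
j=6 s[j]='c': k: 1→0; π[6]=1 (border 'c')
j=7 s[j]='c': k: 1→0; π[7]=1 (border 'c')
j=8 s[j]='c': k: 1→0; π[8]=1 (border 'c')
j=9 s[j]='b': k: 1→0; π[9]=0 (border '')
j=10 s[j]='a': π[10]=0 (border '')
j=11 s[j]='b': π[11]=0 (border '')
j=12 s[j]='b': π[12]=0 (border '')
j=13 s[j]='a': π[13]=0 (border '')
j=14 s[j]='c': π[14]=1 (border 'c')
j=15 s[j]='b': k: 1→0; π[15]=0 (border '')
j=16 s[j]='a': π[16]=0 (border '')
j=17 s[j]='c': π[17]=1 (border 'c')
j=18 s[j]='a': π[18]=2 (border 'ca')
j=19 s[j]='b': k: 2→0; π[19]=0 (border '')
j=20 s[j]='b': π[20]=0 (border '')
j=21 s[j]='a': π[21]=0 (border '')
j=22 s[j]='b': π[22]=0 (border '')
j=23 s[j]='c': π[23]=1 (border 'c')
j=24 s[j]='c': k: 1→0; π[24]=1 (border 'c')
j=25 s[j]='a': π[25]=2 (border 'ca')
j=26 s[j]='b': k: 2→0; π[26]=0 (border '')
j=27 s[j]='c': π[27]=1 (border 'c')
j=28 s[j]='b': k: 1→0; π[28]=0 (border '')
j=29 s[j]='b': π[29]=0 (border '')
j=30 s[j]='c': π[30]=1 (border 'c')
j=31 s[j]='a': π[31]=2 (border 'ca')
j=32 s[j]='b': k: 2→0; π[32]=0 (border '')
j=33 s[j]='b': π[33]=0 (border '')
j=34 s[j]='b': π[34]=0 (border '')

[0, 0, 0, 1, 1, 1, 1, 1, 1, 0, 0, 0, 0, 0, 1, 0, 0, 1, 2, 0, 0, 0, 0, 1, 1, 2, 0, 1, 0, 0, 1, 2, 0, 0, 0]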